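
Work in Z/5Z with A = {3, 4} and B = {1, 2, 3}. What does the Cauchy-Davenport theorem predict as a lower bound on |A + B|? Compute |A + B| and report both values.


Cauchy-Davenport: |A + B| ≥ min(p, |A| + |B| - 1) for A, B nonempty in Z/pZ.
|A| = 2, |B| = 3, p = 5.
CD lower bound = min(5, 2 + 3 - 1) = min(5, 4) = 4.
Compute A + B mod 5 directly:
a = 3: 3+1=4, 3+2=0, 3+3=1
a = 4: 4+1=0, 4+2=1, 4+3=2
A + B = {0, 1, 2, 4}, so |A + B| = 4.
Verify: 4 ≥ 4? Yes ✓.

CD lower bound = 4, actual |A + B| = 4.


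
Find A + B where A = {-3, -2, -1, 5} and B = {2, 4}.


A + B = {a + b : a ∈ A, b ∈ B}.
Enumerate all |A|·|B| = 4·2 = 8 pairs (a, b) and collect distinct sums.
a = -3: -3+2=-1, -3+4=1
a = -2: -2+2=0, -2+4=2
a = -1: -1+2=1, -1+4=3
a = 5: 5+2=7, 5+4=9
Collecting distinct sums: A + B = {-1, 0, 1, 2, 3, 7, 9}
|A + B| = 7

A + B = {-1, 0, 1, 2, 3, 7, 9}


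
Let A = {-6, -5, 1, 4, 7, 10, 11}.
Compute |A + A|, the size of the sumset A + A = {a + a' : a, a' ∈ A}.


A + A = {a + a' : a, a' ∈ A}; |A| = 7.
General bounds: 2|A| - 1 ≤ |A + A| ≤ |A|(|A|+1)/2, i.e. 13 ≤ |A + A| ≤ 28.
Lower bound 2|A|-1 is attained iff A is an arithmetic progression.
Enumerate sums a + a' for a ≤ a' (symmetric, so this suffices):
a = -6: -6+-6=-12, -6+-5=-11, -6+1=-5, -6+4=-2, -6+7=1, -6+10=4, -6+11=5
a = -5: -5+-5=-10, -5+1=-4, -5+4=-1, -5+7=2, -5+10=5, -5+11=6
a = 1: 1+1=2, 1+4=5, 1+7=8, 1+10=11, 1+11=12
a = 4: 4+4=8, 4+7=11, 4+10=14, 4+11=15
a = 7: 7+7=14, 7+10=17, 7+11=18
a = 10: 10+10=20, 10+11=21
a = 11: 11+11=22
Distinct sums: {-12, -11, -10, -5, -4, -2, -1, 1, 2, 4, 5, 6, 8, 11, 12, 14, 15, 17, 18, 20, 21, 22}
|A + A| = 22

|A + A| = 22


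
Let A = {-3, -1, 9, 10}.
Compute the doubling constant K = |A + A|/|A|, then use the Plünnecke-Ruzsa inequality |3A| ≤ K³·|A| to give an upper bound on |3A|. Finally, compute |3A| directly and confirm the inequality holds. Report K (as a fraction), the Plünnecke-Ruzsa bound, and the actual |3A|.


|A| = 4.
Step 1: Compute A + A by enumerating all 16 pairs.
A + A = {-6, -4, -2, 6, 7, 8, 9, 18, 19, 20}, so |A + A| = 10.
Step 2: Doubling constant K = |A + A|/|A| = 10/4 = 10/4 ≈ 2.5000.
Step 3: Plünnecke-Ruzsa gives |3A| ≤ K³·|A| = (2.5000)³ · 4 ≈ 62.5000.
Step 4: Compute 3A = A + A + A directly by enumerating all triples (a,b,c) ∈ A³; |3A| = 19.
Step 5: Check 19 ≤ 62.5000? Yes ✓.

K = 10/4, Plünnecke-Ruzsa bound K³|A| ≈ 62.5000, |3A| = 19, inequality holds.


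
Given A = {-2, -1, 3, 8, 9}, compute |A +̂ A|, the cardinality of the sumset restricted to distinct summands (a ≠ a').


Restricted sumset: A +̂ A = {a + a' : a ∈ A, a' ∈ A, a ≠ a'}.
Equivalently, take A + A and drop any sum 2a that is achievable ONLY as a + a for a ∈ A (i.e. sums representable only with equal summands).
Enumerate pairs (a, a') with a < a' (symmetric, so each unordered pair gives one sum; this covers all a ≠ a'):
  -2 + -1 = -3
  -2 + 3 = 1
  -2 + 8 = 6
  -2 + 9 = 7
  -1 + 3 = 2
  -1 + 8 = 7
  -1 + 9 = 8
  3 + 8 = 11
  3 + 9 = 12
  8 + 9 = 17
Collected distinct sums: {-3, 1, 2, 6, 7, 8, 11, 12, 17}
|A +̂ A| = 9
(Reference bound: |A +̂ A| ≥ 2|A| - 3 for |A| ≥ 2, with |A| = 5 giving ≥ 7.)

|A +̂ A| = 9


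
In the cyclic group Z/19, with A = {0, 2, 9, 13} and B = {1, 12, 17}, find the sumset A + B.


Work in Z/19Z: reduce every sum a + b modulo 19.
Enumerate all 12 pairs:
a = 0: 0+1=1, 0+12=12, 0+17=17
a = 2: 2+1=3, 2+12=14, 2+17=0
a = 9: 9+1=10, 9+12=2, 9+17=7
a = 13: 13+1=14, 13+12=6, 13+17=11
Distinct residues collected: {0, 1, 2, 3, 6, 7, 10, 11, 12, 14, 17}
|A + B| = 11 (out of 19 total residues).

A + B = {0, 1, 2, 3, 6, 7, 10, 11, 12, 14, 17}


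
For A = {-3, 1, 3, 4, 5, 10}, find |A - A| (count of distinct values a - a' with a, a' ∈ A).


A - A = {a - a' : a, a' ∈ A}; |A| = 6.
Bounds: 2|A|-1 ≤ |A - A| ≤ |A|² - |A| + 1, i.e. 11 ≤ |A - A| ≤ 31.
Note: 0 ∈ A - A always (from a - a). The set is symmetric: if d ∈ A - A then -d ∈ A - A.
Enumerate nonzero differences d = a - a' with a > a' (then include -d):
Positive differences: {1, 2, 3, 4, 5, 6, 7, 8, 9, 13}
Full difference set: {0} ∪ (positive diffs) ∪ (negative diffs).
|A - A| = 1 + 2·10 = 21 (matches direct enumeration: 21).

|A - A| = 21


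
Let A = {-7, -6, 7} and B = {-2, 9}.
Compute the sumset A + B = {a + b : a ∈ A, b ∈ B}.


A + B = {a + b : a ∈ A, b ∈ B}.
Enumerate all |A|·|B| = 3·2 = 6 pairs (a, b) and collect distinct sums.
a = -7: -7+-2=-9, -7+9=2
a = -6: -6+-2=-8, -6+9=3
a = 7: 7+-2=5, 7+9=16
Collecting distinct sums: A + B = {-9, -8, 2, 3, 5, 16}
|A + B| = 6

A + B = {-9, -8, 2, 3, 5, 16}


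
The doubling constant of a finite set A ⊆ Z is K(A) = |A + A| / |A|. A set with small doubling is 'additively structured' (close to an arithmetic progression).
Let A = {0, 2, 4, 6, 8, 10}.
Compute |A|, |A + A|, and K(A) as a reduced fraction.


|A| = 6.
Compute A + A by enumerating all 36 pairs.
A + A = {0, 2, 4, 6, 8, 10, 12, 14, 16, 18, 20}, so |A + A| = 11.
K = |A + A| / |A| = 11/6 (already in lowest terms) ≈ 1.8333.
Reference: AP of size 6 gives K = 11/6 ≈ 1.8333; a fully generic set of size 6 gives K ≈ 3.5000.

|A| = 6, |A + A| = 11, K = 11/6.


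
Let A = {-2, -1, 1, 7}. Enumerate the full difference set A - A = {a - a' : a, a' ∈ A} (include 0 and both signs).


A - A = {a - a' : a, a' ∈ A}.
Compute a - a' for each ordered pair (a, a'):
a = -2: -2--2=0, -2--1=-1, -2-1=-3, -2-7=-9
a = -1: -1--2=1, -1--1=0, -1-1=-2, -1-7=-8
a = 1: 1--2=3, 1--1=2, 1-1=0, 1-7=-6
a = 7: 7--2=9, 7--1=8, 7-1=6, 7-7=0
Collecting distinct values (and noting 0 appears from a-a):
A - A = {-9, -8, -6, -3, -2, -1, 0, 1, 2, 3, 6, 8, 9}
|A - A| = 13

A - A = {-9, -8, -6, -3, -2, -1, 0, 1, 2, 3, 6, 8, 9}


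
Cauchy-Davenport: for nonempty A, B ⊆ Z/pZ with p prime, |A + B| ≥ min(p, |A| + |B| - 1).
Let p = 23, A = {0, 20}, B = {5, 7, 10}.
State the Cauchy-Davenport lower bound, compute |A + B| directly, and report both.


Cauchy-Davenport: |A + B| ≥ min(p, |A| + |B| - 1) for A, B nonempty in Z/pZ.
|A| = 2, |B| = 3, p = 23.
CD lower bound = min(23, 2 + 3 - 1) = min(23, 4) = 4.
Compute A + B mod 23 directly:
a = 0: 0+5=5, 0+7=7, 0+10=10
a = 20: 20+5=2, 20+7=4, 20+10=7
A + B = {2, 4, 5, 7, 10}, so |A + B| = 5.
Verify: 5 ≥ 4? Yes ✓.

CD lower bound = 4, actual |A + B| = 5.


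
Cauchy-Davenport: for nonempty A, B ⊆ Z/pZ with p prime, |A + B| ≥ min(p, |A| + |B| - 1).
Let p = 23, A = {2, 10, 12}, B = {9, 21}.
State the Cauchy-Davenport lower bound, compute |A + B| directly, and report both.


Cauchy-Davenport: |A + B| ≥ min(p, |A| + |B| - 1) for A, B nonempty in Z/pZ.
|A| = 3, |B| = 2, p = 23.
CD lower bound = min(23, 3 + 2 - 1) = min(23, 4) = 4.
Compute A + B mod 23 directly:
a = 2: 2+9=11, 2+21=0
a = 10: 10+9=19, 10+21=8
a = 12: 12+9=21, 12+21=10
A + B = {0, 8, 10, 11, 19, 21}, so |A + B| = 6.
Verify: 6 ≥ 4? Yes ✓.

CD lower bound = 4, actual |A + B| = 6.


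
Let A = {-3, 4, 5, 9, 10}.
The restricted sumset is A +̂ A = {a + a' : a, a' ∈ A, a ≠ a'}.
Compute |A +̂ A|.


Restricted sumset: A +̂ A = {a + a' : a ∈ A, a' ∈ A, a ≠ a'}.
Equivalently, take A + A and drop any sum 2a that is achievable ONLY as a + a for a ∈ A (i.e. sums representable only with equal summands).
Enumerate pairs (a, a') with a < a' (symmetric, so each unordered pair gives one sum; this covers all a ≠ a'):
  -3 + 4 = 1
  -3 + 5 = 2
  -3 + 9 = 6
  -3 + 10 = 7
  4 + 5 = 9
  4 + 9 = 13
  4 + 10 = 14
  5 + 9 = 14
  5 + 10 = 15
  9 + 10 = 19
Collected distinct sums: {1, 2, 6, 7, 9, 13, 14, 15, 19}
|A +̂ A| = 9
(Reference bound: |A +̂ A| ≥ 2|A| - 3 for |A| ≥ 2, with |A| = 5 giving ≥ 7.)

|A +̂ A| = 9


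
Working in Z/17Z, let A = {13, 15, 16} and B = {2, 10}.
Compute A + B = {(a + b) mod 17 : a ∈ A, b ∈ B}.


Work in Z/17Z: reduce every sum a + b modulo 17.
Enumerate all 6 pairs:
a = 13: 13+2=15, 13+10=6
a = 15: 15+2=0, 15+10=8
a = 16: 16+2=1, 16+10=9
Distinct residues collected: {0, 1, 6, 8, 9, 15}
|A + B| = 6 (out of 17 total residues).

A + B = {0, 1, 6, 8, 9, 15}


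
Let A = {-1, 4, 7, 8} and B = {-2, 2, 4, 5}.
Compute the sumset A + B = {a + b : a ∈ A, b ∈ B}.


A + B = {a + b : a ∈ A, b ∈ B}.
Enumerate all |A|·|B| = 4·4 = 16 pairs (a, b) and collect distinct sums.
a = -1: -1+-2=-3, -1+2=1, -1+4=3, -1+5=4
a = 4: 4+-2=2, 4+2=6, 4+4=8, 4+5=9
a = 7: 7+-2=5, 7+2=9, 7+4=11, 7+5=12
a = 8: 8+-2=6, 8+2=10, 8+4=12, 8+5=13
Collecting distinct sums: A + B = {-3, 1, 2, 3, 4, 5, 6, 8, 9, 10, 11, 12, 13}
|A + B| = 13

A + B = {-3, 1, 2, 3, 4, 5, 6, 8, 9, 10, 11, 12, 13}


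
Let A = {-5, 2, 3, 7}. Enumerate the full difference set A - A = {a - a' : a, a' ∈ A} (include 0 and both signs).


A - A = {a - a' : a, a' ∈ A}.
Compute a - a' for each ordered pair (a, a'):
a = -5: -5--5=0, -5-2=-7, -5-3=-8, -5-7=-12
a = 2: 2--5=7, 2-2=0, 2-3=-1, 2-7=-5
a = 3: 3--5=8, 3-2=1, 3-3=0, 3-7=-4
a = 7: 7--5=12, 7-2=5, 7-3=4, 7-7=0
Collecting distinct values (and noting 0 appears from a-a):
A - A = {-12, -8, -7, -5, -4, -1, 0, 1, 4, 5, 7, 8, 12}
|A - A| = 13

A - A = {-12, -8, -7, -5, -4, -1, 0, 1, 4, 5, 7, 8, 12}


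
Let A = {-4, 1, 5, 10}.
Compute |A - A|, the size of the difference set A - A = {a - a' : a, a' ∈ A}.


A - A = {a - a' : a, a' ∈ A}; |A| = 4.
Bounds: 2|A|-1 ≤ |A - A| ≤ |A|² - |A| + 1, i.e. 7 ≤ |A - A| ≤ 13.
Note: 0 ∈ A - A always (from a - a). The set is symmetric: if d ∈ A - A then -d ∈ A - A.
Enumerate nonzero differences d = a - a' with a > a' (then include -d):
Positive differences: {4, 5, 9, 14}
Full difference set: {0} ∪ (positive diffs) ∪ (negative diffs).
|A - A| = 1 + 2·4 = 9 (matches direct enumeration: 9).

|A - A| = 9


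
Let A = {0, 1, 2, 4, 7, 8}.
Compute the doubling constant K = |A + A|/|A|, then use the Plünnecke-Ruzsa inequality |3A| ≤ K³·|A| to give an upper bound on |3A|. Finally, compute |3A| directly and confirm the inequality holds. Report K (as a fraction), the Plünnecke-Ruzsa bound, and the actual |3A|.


|A| = 6.
Step 1: Compute A + A by enumerating all 36 pairs.
A + A = {0, 1, 2, 3, 4, 5, 6, 7, 8, 9, 10, 11, 12, 14, 15, 16}, so |A + A| = 16.
Step 2: Doubling constant K = |A + A|/|A| = 16/6 = 16/6 ≈ 2.6667.
Step 3: Plünnecke-Ruzsa gives |3A| ≤ K³·|A| = (2.6667)³ · 6 ≈ 113.7778.
Step 4: Compute 3A = A + A + A directly by enumerating all triples (a,b,c) ∈ A³; |3A| = 25.
Step 5: Check 25 ≤ 113.7778? Yes ✓.

K = 16/6, Plünnecke-Ruzsa bound K³|A| ≈ 113.7778, |3A| = 25, inequality holds.


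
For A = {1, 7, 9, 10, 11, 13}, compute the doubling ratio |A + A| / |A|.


|A| = 6.
Compute A + A by enumerating all 36 pairs.
A + A = {2, 8, 10, 11, 12, 14, 16, 17, 18, 19, 20, 21, 22, 23, 24, 26}, so |A + A| = 16.
K = |A + A| / |A| = 16/6 = 8/3 ≈ 2.6667.
Reference: AP of size 6 gives K = 11/6 ≈ 1.8333; a fully generic set of size 6 gives K ≈ 3.5000.

|A| = 6, |A + A| = 16, K = 16/6 = 8/3.


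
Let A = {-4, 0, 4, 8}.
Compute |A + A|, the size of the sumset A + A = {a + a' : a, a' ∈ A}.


A + A = {a + a' : a, a' ∈ A}; |A| = 4.
General bounds: 2|A| - 1 ≤ |A + A| ≤ |A|(|A|+1)/2, i.e. 7 ≤ |A + A| ≤ 10.
Lower bound 2|A|-1 is attained iff A is an arithmetic progression.
Enumerate sums a + a' for a ≤ a' (symmetric, so this suffices):
a = -4: -4+-4=-8, -4+0=-4, -4+4=0, -4+8=4
a = 0: 0+0=0, 0+4=4, 0+8=8
a = 4: 4+4=8, 4+8=12
a = 8: 8+8=16
Distinct sums: {-8, -4, 0, 4, 8, 12, 16}
|A + A| = 7

|A + A| = 7


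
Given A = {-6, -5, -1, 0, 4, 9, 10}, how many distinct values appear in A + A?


A + A = {a + a' : a, a' ∈ A}; |A| = 7.
General bounds: 2|A| - 1 ≤ |A + A| ≤ |A|(|A|+1)/2, i.e. 13 ≤ |A + A| ≤ 28.
Lower bound 2|A|-1 is attained iff A is an arithmetic progression.
Enumerate sums a + a' for a ≤ a' (symmetric, so this suffices):
a = -6: -6+-6=-12, -6+-5=-11, -6+-1=-7, -6+0=-6, -6+4=-2, -6+9=3, -6+10=4
a = -5: -5+-5=-10, -5+-1=-6, -5+0=-5, -5+4=-1, -5+9=4, -5+10=5
a = -1: -1+-1=-2, -1+0=-1, -1+4=3, -1+9=8, -1+10=9
a = 0: 0+0=0, 0+4=4, 0+9=9, 0+10=10
a = 4: 4+4=8, 4+9=13, 4+10=14
a = 9: 9+9=18, 9+10=19
a = 10: 10+10=20
Distinct sums: {-12, -11, -10, -7, -6, -5, -2, -1, 0, 3, 4, 5, 8, 9, 10, 13, 14, 18, 19, 20}
|A + A| = 20

|A + A| = 20


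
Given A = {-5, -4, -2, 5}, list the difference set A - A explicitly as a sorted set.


A - A = {a - a' : a, a' ∈ A}.
Compute a - a' for each ordered pair (a, a'):
a = -5: -5--5=0, -5--4=-1, -5--2=-3, -5-5=-10
a = -4: -4--5=1, -4--4=0, -4--2=-2, -4-5=-9
a = -2: -2--5=3, -2--4=2, -2--2=0, -2-5=-7
a = 5: 5--5=10, 5--4=9, 5--2=7, 5-5=0
Collecting distinct values (and noting 0 appears from a-a):
A - A = {-10, -9, -7, -3, -2, -1, 0, 1, 2, 3, 7, 9, 10}
|A - A| = 13

A - A = {-10, -9, -7, -3, -2, -1, 0, 1, 2, 3, 7, 9, 10}


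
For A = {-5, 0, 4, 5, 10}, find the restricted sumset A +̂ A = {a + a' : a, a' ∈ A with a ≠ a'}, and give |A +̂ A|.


Restricted sumset: A +̂ A = {a + a' : a ∈ A, a' ∈ A, a ≠ a'}.
Equivalently, take A + A and drop any sum 2a that is achievable ONLY as a + a for a ∈ A (i.e. sums representable only with equal summands).
Enumerate pairs (a, a') with a < a' (symmetric, so each unordered pair gives one sum; this covers all a ≠ a'):
  -5 + 0 = -5
  -5 + 4 = -1
  -5 + 5 = 0
  -5 + 10 = 5
  0 + 4 = 4
  0 + 5 = 5
  0 + 10 = 10
  4 + 5 = 9
  4 + 10 = 14
  5 + 10 = 15
Collected distinct sums: {-5, -1, 0, 4, 5, 9, 10, 14, 15}
|A +̂ A| = 9
(Reference bound: |A +̂ A| ≥ 2|A| - 3 for |A| ≥ 2, with |A| = 5 giving ≥ 7.)

|A +̂ A| = 9


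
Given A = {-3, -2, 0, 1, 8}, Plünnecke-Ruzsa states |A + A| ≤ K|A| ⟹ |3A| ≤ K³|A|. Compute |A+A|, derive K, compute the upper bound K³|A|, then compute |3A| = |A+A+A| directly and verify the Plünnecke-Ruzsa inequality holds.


|A| = 5.
Step 1: Compute A + A by enumerating all 25 pairs.
A + A = {-6, -5, -4, -3, -2, -1, 0, 1, 2, 5, 6, 8, 9, 16}, so |A + A| = 14.
Step 2: Doubling constant K = |A + A|/|A| = 14/5 = 14/5 ≈ 2.8000.
Step 3: Plünnecke-Ruzsa gives |3A| ≤ K³·|A| = (2.8000)³ · 5 ≈ 109.7600.
Step 4: Compute 3A = A + A + A directly by enumerating all triples (a,b,c) ∈ A³; |3A| = 25.
Step 5: Check 25 ≤ 109.7600? Yes ✓.

K = 14/5, Plünnecke-Ruzsa bound K³|A| ≈ 109.7600, |3A| = 25, inequality holds.


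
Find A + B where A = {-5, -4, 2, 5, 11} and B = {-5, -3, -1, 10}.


A + B = {a + b : a ∈ A, b ∈ B}.
Enumerate all |A|·|B| = 5·4 = 20 pairs (a, b) and collect distinct sums.
a = -5: -5+-5=-10, -5+-3=-8, -5+-1=-6, -5+10=5
a = -4: -4+-5=-9, -4+-3=-7, -4+-1=-5, -4+10=6
a = 2: 2+-5=-3, 2+-3=-1, 2+-1=1, 2+10=12
a = 5: 5+-5=0, 5+-3=2, 5+-1=4, 5+10=15
a = 11: 11+-5=6, 11+-3=8, 11+-1=10, 11+10=21
Collecting distinct sums: A + B = {-10, -9, -8, -7, -6, -5, -3, -1, 0, 1, 2, 4, 5, 6, 8, 10, 12, 15, 21}
|A + B| = 19

A + B = {-10, -9, -8, -7, -6, -5, -3, -1, 0, 1, 2, 4, 5, 6, 8, 10, 12, 15, 21}


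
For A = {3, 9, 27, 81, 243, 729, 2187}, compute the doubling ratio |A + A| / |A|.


|A| = 7.
Compute A + A by enumerating all 49 pairs.
A + A = {6, 12, 18, 30, 36, 54, 84, 90, 108, 162, 246, 252, 270, 324, 486, 732, 738, 756, 810, 972, 1458, 2190, 2196, 2214, 2268, 2430, 2916, 4374}, so |A + A| = 28.
K = |A + A| / |A| = 28/7 = 4/1 ≈ 4.0000.
Reference: AP of size 7 gives K = 13/7 ≈ 1.8571; a fully generic set of size 7 gives K ≈ 4.0000.

|A| = 7, |A + A| = 28, K = 28/7 = 4/1.


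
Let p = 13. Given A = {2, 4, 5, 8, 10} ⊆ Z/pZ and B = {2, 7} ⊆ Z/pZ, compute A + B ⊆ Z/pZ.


Work in Z/13Z: reduce every sum a + b modulo 13.
Enumerate all 10 pairs:
a = 2: 2+2=4, 2+7=9
a = 4: 4+2=6, 4+7=11
a = 5: 5+2=7, 5+7=12
a = 8: 8+2=10, 8+7=2
a = 10: 10+2=12, 10+7=4
Distinct residues collected: {2, 4, 6, 7, 9, 10, 11, 12}
|A + B| = 8 (out of 13 total residues).

A + B = {2, 4, 6, 7, 9, 10, 11, 12}


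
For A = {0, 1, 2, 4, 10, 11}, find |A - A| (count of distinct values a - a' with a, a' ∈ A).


A - A = {a - a' : a, a' ∈ A}; |A| = 6.
Bounds: 2|A|-1 ≤ |A - A| ≤ |A|² - |A| + 1, i.e. 11 ≤ |A - A| ≤ 31.
Note: 0 ∈ A - A always (from a - a). The set is symmetric: if d ∈ A - A then -d ∈ A - A.
Enumerate nonzero differences d = a - a' with a > a' (then include -d):
Positive differences: {1, 2, 3, 4, 6, 7, 8, 9, 10, 11}
Full difference set: {0} ∪ (positive diffs) ∪ (negative diffs).
|A - A| = 1 + 2·10 = 21 (matches direct enumeration: 21).

|A - A| = 21


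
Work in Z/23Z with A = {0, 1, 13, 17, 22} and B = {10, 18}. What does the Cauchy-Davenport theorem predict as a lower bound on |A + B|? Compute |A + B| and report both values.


Cauchy-Davenport: |A + B| ≥ min(p, |A| + |B| - 1) for A, B nonempty in Z/pZ.
|A| = 5, |B| = 2, p = 23.
CD lower bound = min(23, 5 + 2 - 1) = min(23, 6) = 6.
Compute A + B mod 23 directly:
a = 0: 0+10=10, 0+18=18
a = 1: 1+10=11, 1+18=19
a = 13: 13+10=0, 13+18=8
a = 17: 17+10=4, 17+18=12
a = 22: 22+10=9, 22+18=17
A + B = {0, 4, 8, 9, 10, 11, 12, 17, 18, 19}, so |A + B| = 10.
Verify: 10 ≥ 6? Yes ✓.

CD lower bound = 6, actual |A + B| = 10.


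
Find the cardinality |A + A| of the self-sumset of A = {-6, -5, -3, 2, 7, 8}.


A + A = {a + a' : a, a' ∈ A}; |A| = 6.
General bounds: 2|A| - 1 ≤ |A + A| ≤ |A|(|A|+1)/2, i.e. 11 ≤ |A + A| ≤ 21.
Lower bound 2|A|-1 is attained iff A is an arithmetic progression.
Enumerate sums a + a' for a ≤ a' (symmetric, so this suffices):
a = -6: -6+-6=-12, -6+-5=-11, -6+-3=-9, -6+2=-4, -6+7=1, -6+8=2
a = -5: -5+-5=-10, -5+-3=-8, -5+2=-3, -5+7=2, -5+8=3
a = -3: -3+-3=-6, -3+2=-1, -3+7=4, -3+8=5
a = 2: 2+2=4, 2+7=9, 2+8=10
a = 7: 7+7=14, 7+8=15
a = 8: 8+8=16
Distinct sums: {-12, -11, -10, -9, -8, -6, -4, -3, -1, 1, 2, 3, 4, 5, 9, 10, 14, 15, 16}
|A + A| = 19

|A + A| = 19


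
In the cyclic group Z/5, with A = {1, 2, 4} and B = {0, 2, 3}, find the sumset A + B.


Work in Z/5Z: reduce every sum a + b modulo 5.
Enumerate all 9 pairs:
a = 1: 1+0=1, 1+2=3, 1+3=4
a = 2: 2+0=2, 2+2=4, 2+3=0
a = 4: 4+0=4, 4+2=1, 4+3=2
Distinct residues collected: {0, 1, 2, 3, 4}
|A + B| = 5 (out of 5 total residues).

A + B = {0, 1, 2, 3, 4}


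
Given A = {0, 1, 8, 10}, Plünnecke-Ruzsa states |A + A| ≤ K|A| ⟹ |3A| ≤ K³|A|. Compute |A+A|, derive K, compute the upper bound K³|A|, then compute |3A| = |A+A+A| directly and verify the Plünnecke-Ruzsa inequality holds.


|A| = 4.
Step 1: Compute A + A by enumerating all 16 pairs.
A + A = {0, 1, 2, 8, 9, 10, 11, 16, 18, 20}, so |A + A| = 10.
Step 2: Doubling constant K = |A + A|/|A| = 10/4 = 10/4 ≈ 2.5000.
Step 3: Plünnecke-Ruzsa gives |3A| ≤ K³·|A| = (2.5000)³ · 4 ≈ 62.5000.
Step 4: Compute 3A = A + A + A directly by enumerating all triples (a,b,c) ∈ A³; |3A| = 19.
Step 5: Check 19 ≤ 62.5000? Yes ✓.

K = 10/4, Plünnecke-Ruzsa bound K³|A| ≈ 62.5000, |3A| = 19, inequality holds.


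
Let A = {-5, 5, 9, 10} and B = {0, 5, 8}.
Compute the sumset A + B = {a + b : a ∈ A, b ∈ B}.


A + B = {a + b : a ∈ A, b ∈ B}.
Enumerate all |A|·|B| = 4·3 = 12 pairs (a, b) and collect distinct sums.
a = -5: -5+0=-5, -5+5=0, -5+8=3
a = 5: 5+0=5, 5+5=10, 5+8=13
a = 9: 9+0=9, 9+5=14, 9+8=17
a = 10: 10+0=10, 10+5=15, 10+8=18
Collecting distinct sums: A + B = {-5, 0, 3, 5, 9, 10, 13, 14, 15, 17, 18}
|A + B| = 11

A + B = {-5, 0, 3, 5, 9, 10, 13, 14, 15, 17, 18}


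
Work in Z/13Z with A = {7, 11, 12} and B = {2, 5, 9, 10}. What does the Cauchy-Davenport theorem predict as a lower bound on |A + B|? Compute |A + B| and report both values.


Cauchy-Davenport: |A + B| ≥ min(p, |A| + |B| - 1) for A, B nonempty in Z/pZ.
|A| = 3, |B| = 4, p = 13.
CD lower bound = min(13, 3 + 4 - 1) = min(13, 6) = 6.
Compute A + B mod 13 directly:
a = 7: 7+2=9, 7+5=12, 7+9=3, 7+10=4
a = 11: 11+2=0, 11+5=3, 11+9=7, 11+10=8
a = 12: 12+2=1, 12+5=4, 12+9=8, 12+10=9
A + B = {0, 1, 3, 4, 7, 8, 9, 12}, so |A + B| = 8.
Verify: 8 ≥ 6? Yes ✓.

CD lower bound = 6, actual |A + B| = 8.


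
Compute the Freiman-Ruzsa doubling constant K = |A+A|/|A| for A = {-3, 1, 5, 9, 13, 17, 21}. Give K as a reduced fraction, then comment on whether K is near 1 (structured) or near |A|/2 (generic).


|A| = 7.
Compute A + A by enumerating all 49 pairs.
A + A = {-6, -2, 2, 6, 10, 14, 18, 22, 26, 30, 34, 38, 42}, so |A + A| = 13.
K = |A + A| / |A| = 13/7 (already in lowest terms) ≈ 1.8571.
Reference: AP of size 7 gives K = 13/7 ≈ 1.8571; a fully generic set of size 7 gives K ≈ 4.0000.

|A| = 7, |A + A| = 13, K = 13/7.


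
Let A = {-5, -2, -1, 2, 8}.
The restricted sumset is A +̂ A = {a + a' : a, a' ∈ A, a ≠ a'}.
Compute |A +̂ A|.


Restricted sumset: A +̂ A = {a + a' : a ∈ A, a' ∈ A, a ≠ a'}.
Equivalently, take A + A and drop any sum 2a that is achievable ONLY as a + a for a ∈ A (i.e. sums representable only with equal summands).
Enumerate pairs (a, a') with a < a' (symmetric, so each unordered pair gives one sum; this covers all a ≠ a'):
  -5 + -2 = -7
  -5 + -1 = -6
  -5 + 2 = -3
  -5 + 8 = 3
  -2 + -1 = -3
  -2 + 2 = 0
  -2 + 8 = 6
  -1 + 2 = 1
  -1 + 8 = 7
  2 + 8 = 10
Collected distinct sums: {-7, -6, -3, 0, 1, 3, 6, 7, 10}
|A +̂ A| = 9
(Reference bound: |A +̂ A| ≥ 2|A| - 3 for |A| ≥ 2, with |A| = 5 giving ≥ 7.)

|A +̂ A| = 9


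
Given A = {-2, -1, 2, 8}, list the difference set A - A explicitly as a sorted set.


A - A = {a - a' : a, a' ∈ A}.
Compute a - a' for each ordered pair (a, a'):
a = -2: -2--2=0, -2--1=-1, -2-2=-4, -2-8=-10
a = -1: -1--2=1, -1--1=0, -1-2=-3, -1-8=-9
a = 2: 2--2=4, 2--1=3, 2-2=0, 2-8=-6
a = 8: 8--2=10, 8--1=9, 8-2=6, 8-8=0
Collecting distinct values (and noting 0 appears from a-a):
A - A = {-10, -9, -6, -4, -3, -1, 0, 1, 3, 4, 6, 9, 10}
|A - A| = 13

A - A = {-10, -9, -6, -4, -3, -1, 0, 1, 3, 4, 6, 9, 10}


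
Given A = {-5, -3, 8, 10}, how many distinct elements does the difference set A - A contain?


A - A = {a - a' : a, a' ∈ A}; |A| = 4.
Bounds: 2|A|-1 ≤ |A - A| ≤ |A|² - |A| + 1, i.e. 7 ≤ |A - A| ≤ 13.
Note: 0 ∈ A - A always (from a - a). The set is symmetric: if d ∈ A - A then -d ∈ A - A.
Enumerate nonzero differences d = a - a' with a > a' (then include -d):
Positive differences: {2, 11, 13, 15}
Full difference set: {0} ∪ (positive diffs) ∪ (negative diffs).
|A - A| = 1 + 2·4 = 9 (matches direct enumeration: 9).

|A - A| = 9


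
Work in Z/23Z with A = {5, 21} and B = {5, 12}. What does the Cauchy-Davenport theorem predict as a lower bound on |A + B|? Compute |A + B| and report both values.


Cauchy-Davenport: |A + B| ≥ min(p, |A| + |B| - 1) for A, B nonempty in Z/pZ.
|A| = 2, |B| = 2, p = 23.
CD lower bound = min(23, 2 + 2 - 1) = min(23, 3) = 3.
Compute A + B mod 23 directly:
a = 5: 5+5=10, 5+12=17
a = 21: 21+5=3, 21+12=10
A + B = {3, 10, 17}, so |A + B| = 3.
Verify: 3 ≥ 3? Yes ✓.

CD lower bound = 3, actual |A + B| = 3.


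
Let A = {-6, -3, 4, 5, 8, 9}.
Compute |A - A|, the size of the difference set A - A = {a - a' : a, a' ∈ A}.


A - A = {a - a' : a, a' ∈ A}; |A| = 6.
Bounds: 2|A|-1 ≤ |A - A| ≤ |A|² - |A| + 1, i.e. 11 ≤ |A - A| ≤ 31.
Note: 0 ∈ A - A always (from a - a). The set is symmetric: if d ∈ A - A then -d ∈ A - A.
Enumerate nonzero differences d = a - a' with a > a' (then include -d):
Positive differences: {1, 3, 4, 5, 7, 8, 10, 11, 12, 14, 15}
Full difference set: {0} ∪ (positive diffs) ∪ (negative diffs).
|A - A| = 1 + 2·11 = 23 (matches direct enumeration: 23).

|A - A| = 23


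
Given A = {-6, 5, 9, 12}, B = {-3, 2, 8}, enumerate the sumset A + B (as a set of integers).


A + B = {a + b : a ∈ A, b ∈ B}.
Enumerate all |A|·|B| = 4·3 = 12 pairs (a, b) and collect distinct sums.
a = -6: -6+-3=-9, -6+2=-4, -6+8=2
a = 5: 5+-3=2, 5+2=7, 5+8=13
a = 9: 9+-3=6, 9+2=11, 9+8=17
a = 12: 12+-3=9, 12+2=14, 12+8=20
Collecting distinct sums: A + B = {-9, -4, 2, 6, 7, 9, 11, 13, 14, 17, 20}
|A + B| = 11

A + B = {-9, -4, 2, 6, 7, 9, 11, 13, 14, 17, 20}


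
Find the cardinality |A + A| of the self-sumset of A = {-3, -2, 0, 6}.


A + A = {a + a' : a, a' ∈ A}; |A| = 4.
General bounds: 2|A| - 1 ≤ |A + A| ≤ |A|(|A|+1)/2, i.e. 7 ≤ |A + A| ≤ 10.
Lower bound 2|A|-1 is attained iff A is an arithmetic progression.
Enumerate sums a + a' for a ≤ a' (symmetric, so this suffices):
a = -3: -3+-3=-6, -3+-2=-5, -3+0=-3, -3+6=3
a = -2: -2+-2=-4, -2+0=-2, -2+6=4
a = 0: 0+0=0, 0+6=6
a = 6: 6+6=12
Distinct sums: {-6, -5, -4, -3, -2, 0, 3, 4, 6, 12}
|A + A| = 10

|A + A| = 10


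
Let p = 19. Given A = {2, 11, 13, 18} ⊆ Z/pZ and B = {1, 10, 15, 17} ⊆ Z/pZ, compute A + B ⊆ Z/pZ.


Work in Z/19Z: reduce every sum a + b modulo 19.
Enumerate all 16 pairs:
a = 2: 2+1=3, 2+10=12, 2+15=17, 2+17=0
a = 11: 11+1=12, 11+10=2, 11+15=7, 11+17=9
a = 13: 13+1=14, 13+10=4, 13+15=9, 13+17=11
a = 18: 18+1=0, 18+10=9, 18+15=14, 18+17=16
Distinct residues collected: {0, 2, 3, 4, 7, 9, 11, 12, 14, 16, 17}
|A + B| = 11 (out of 19 total residues).

A + B = {0, 2, 3, 4, 7, 9, 11, 12, 14, 16, 17}


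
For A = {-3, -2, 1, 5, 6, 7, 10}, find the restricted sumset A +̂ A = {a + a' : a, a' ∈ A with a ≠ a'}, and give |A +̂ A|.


Restricted sumset: A +̂ A = {a + a' : a ∈ A, a' ∈ A, a ≠ a'}.
Equivalently, take A + A and drop any sum 2a that is achievable ONLY as a + a for a ∈ A (i.e. sums representable only with equal summands).
Enumerate pairs (a, a') with a < a' (symmetric, so each unordered pair gives one sum; this covers all a ≠ a'):
  -3 + -2 = -5
  -3 + 1 = -2
  -3 + 5 = 2
  -3 + 6 = 3
  -3 + 7 = 4
  -3 + 10 = 7
  -2 + 1 = -1
  -2 + 5 = 3
  -2 + 6 = 4
  -2 + 7 = 5
  -2 + 10 = 8
  1 + 5 = 6
  1 + 6 = 7
  1 + 7 = 8
  1 + 10 = 11
  5 + 6 = 11
  5 + 7 = 12
  5 + 10 = 15
  6 + 7 = 13
  6 + 10 = 16
  7 + 10 = 17
Collected distinct sums: {-5, -2, -1, 2, 3, 4, 5, 6, 7, 8, 11, 12, 13, 15, 16, 17}
|A +̂ A| = 16
(Reference bound: |A +̂ A| ≥ 2|A| - 3 for |A| ≥ 2, with |A| = 7 giving ≥ 11.)

|A +̂ A| = 16


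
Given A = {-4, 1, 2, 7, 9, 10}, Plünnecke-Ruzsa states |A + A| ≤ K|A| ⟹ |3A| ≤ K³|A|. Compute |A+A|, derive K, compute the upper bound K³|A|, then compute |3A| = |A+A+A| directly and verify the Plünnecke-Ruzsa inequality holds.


|A| = 6.
Step 1: Compute A + A by enumerating all 36 pairs.
A + A = {-8, -3, -2, 2, 3, 4, 5, 6, 8, 9, 10, 11, 12, 14, 16, 17, 18, 19, 20}, so |A + A| = 19.
Step 2: Doubling constant K = |A + A|/|A| = 19/6 = 19/6 ≈ 3.1667.
Step 3: Plünnecke-Ruzsa gives |3A| ≤ K³·|A| = (3.1667)³ · 6 ≈ 190.5278.
Step 4: Compute 3A = A + A + A directly by enumerating all triples (a,b,c) ∈ A³; |3A| = 36.
Step 5: Check 36 ≤ 190.5278? Yes ✓.

K = 19/6, Plünnecke-Ruzsa bound K³|A| ≈ 190.5278, |3A| = 36, inequality holds.


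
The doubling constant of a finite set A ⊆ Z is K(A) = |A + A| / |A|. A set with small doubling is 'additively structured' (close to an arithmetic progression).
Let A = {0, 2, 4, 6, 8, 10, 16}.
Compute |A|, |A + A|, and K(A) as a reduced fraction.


|A| = 7.
Compute A + A by enumerating all 49 pairs.
A + A = {0, 2, 4, 6, 8, 10, 12, 14, 16, 18, 20, 22, 24, 26, 32}, so |A + A| = 15.
K = |A + A| / |A| = 15/7 (already in lowest terms) ≈ 2.1429.
Reference: AP of size 7 gives K = 13/7 ≈ 1.8571; a fully generic set of size 7 gives K ≈ 4.0000.

|A| = 7, |A + A| = 15, K = 15/7.


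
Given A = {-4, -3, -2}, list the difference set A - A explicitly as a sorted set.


A - A = {a - a' : a, a' ∈ A}.
Compute a - a' for each ordered pair (a, a'):
a = -4: -4--4=0, -4--3=-1, -4--2=-2
a = -3: -3--4=1, -3--3=0, -3--2=-1
a = -2: -2--4=2, -2--3=1, -2--2=0
Collecting distinct values (and noting 0 appears from a-a):
A - A = {-2, -1, 0, 1, 2}
|A - A| = 5

A - A = {-2, -1, 0, 1, 2}


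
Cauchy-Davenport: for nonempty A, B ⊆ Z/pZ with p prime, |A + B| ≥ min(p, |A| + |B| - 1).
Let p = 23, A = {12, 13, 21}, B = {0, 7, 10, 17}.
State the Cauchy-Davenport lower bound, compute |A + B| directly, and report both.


Cauchy-Davenport: |A + B| ≥ min(p, |A| + |B| - 1) for A, B nonempty in Z/pZ.
|A| = 3, |B| = 4, p = 23.
CD lower bound = min(23, 3 + 4 - 1) = min(23, 6) = 6.
Compute A + B mod 23 directly:
a = 12: 12+0=12, 12+7=19, 12+10=22, 12+17=6
a = 13: 13+0=13, 13+7=20, 13+10=0, 13+17=7
a = 21: 21+0=21, 21+7=5, 21+10=8, 21+17=15
A + B = {0, 5, 6, 7, 8, 12, 13, 15, 19, 20, 21, 22}, so |A + B| = 12.
Verify: 12 ≥ 6? Yes ✓.

CD lower bound = 6, actual |A + B| = 12.


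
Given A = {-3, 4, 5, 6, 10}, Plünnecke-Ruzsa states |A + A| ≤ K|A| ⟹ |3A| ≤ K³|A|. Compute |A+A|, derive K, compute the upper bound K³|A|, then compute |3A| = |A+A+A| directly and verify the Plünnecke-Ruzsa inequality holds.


|A| = 5.
Step 1: Compute A + A by enumerating all 25 pairs.
A + A = {-6, 1, 2, 3, 7, 8, 9, 10, 11, 12, 14, 15, 16, 20}, so |A + A| = 14.
Step 2: Doubling constant K = |A + A|/|A| = 14/5 = 14/5 ≈ 2.8000.
Step 3: Plünnecke-Ruzsa gives |3A| ≤ K³·|A| = (2.8000)³ · 5 ≈ 109.7600.
Step 4: Compute 3A = A + A + A directly by enumerating all triples (a,b,c) ∈ A³; |3A| = 26.
Step 5: Check 26 ≤ 109.7600? Yes ✓.

K = 14/5, Plünnecke-Ruzsa bound K³|A| ≈ 109.7600, |3A| = 26, inequality holds.


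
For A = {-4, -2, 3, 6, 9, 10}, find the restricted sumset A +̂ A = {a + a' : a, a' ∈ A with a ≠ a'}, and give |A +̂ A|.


Restricted sumset: A +̂ A = {a + a' : a ∈ A, a' ∈ A, a ≠ a'}.
Equivalently, take A + A and drop any sum 2a that is achievable ONLY as a + a for a ∈ A (i.e. sums representable only with equal summands).
Enumerate pairs (a, a') with a < a' (symmetric, so each unordered pair gives one sum; this covers all a ≠ a'):
  -4 + -2 = -6
  -4 + 3 = -1
  -4 + 6 = 2
  -4 + 9 = 5
  -4 + 10 = 6
  -2 + 3 = 1
  -2 + 6 = 4
  -2 + 9 = 7
  -2 + 10 = 8
  3 + 6 = 9
  3 + 9 = 12
  3 + 10 = 13
  6 + 9 = 15
  6 + 10 = 16
  9 + 10 = 19
Collected distinct sums: {-6, -1, 1, 2, 4, 5, 6, 7, 8, 9, 12, 13, 15, 16, 19}
|A +̂ A| = 15
(Reference bound: |A +̂ A| ≥ 2|A| - 3 for |A| ≥ 2, with |A| = 6 giving ≥ 9.)

|A +̂ A| = 15


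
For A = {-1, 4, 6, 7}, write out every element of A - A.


A - A = {a - a' : a, a' ∈ A}.
Compute a - a' for each ordered pair (a, a'):
a = -1: -1--1=0, -1-4=-5, -1-6=-7, -1-7=-8
a = 4: 4--1=5, 4-4=0, 4-6=-2, 4-7=-3
a = 6: 6--1=7, 6-4=2, 6-6=0, 6-7=-1
a = 7: 7--1=8, 7-4=3, 7-6=1, 7-7=0
Collecting distinct values (and noting 0 appears from a-a):
A - A = {-8, -7, -5, -3, -2, -1, 0, 1, 2, 3, 5, 7, 8}
|A - A| = 13

A - A = {-8, -7, -5, -3, -2, -1, 0, 1, 2, 3, 5, 7, 8}


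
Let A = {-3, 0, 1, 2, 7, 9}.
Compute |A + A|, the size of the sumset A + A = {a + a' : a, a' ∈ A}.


A + A = {a + a' : a, a' ∈ A}; |A| = 6.
General bounds: 2|A| - 1 ≤ |A + A| ≤ |A|(|A|+1)/2, i.e. 11 ≤ |A + A| ≤ 21.
Lower bound 2|A|-1 is attained iff A is an arithmetic progression.
Enumerate sums a + a' for a ≤ a' (symmetric, so this suffices):
a = -3: -3+-3=-6, -3+0=-3, -3+1=-2, -3+2=-1, -3+7=4, -3+9=6
a = 0: 0+0=0, 0+1=1, 0+2=2, 0+7=7, 0+9=9
a = 1: 1+1=2, 1+2=3, 1+7=8, 1+9=10
a = 2: 2+2=4, 2+7=9, 2+9=11
a = 7: 7+7=14, 7+9=16
a = 9: 9+9=18
Distinct sums: {-6, -3, -2, -1, 0, 1, 2, 3, 4, 6, 7, 8, 9, 10, 11, 14, 16, 18}
|A + A| = 18

|A + A| = 18


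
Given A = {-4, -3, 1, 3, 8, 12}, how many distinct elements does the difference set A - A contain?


A - A = {a - a' : a, a' ∈ A}; |A| = 6.
Bounds: 2|A|-1 ≤ |A - A| ≤ |A|² - |A| + 1, i.e. 11 ≤ |A - A| ≤ 31.
Note: 0 ∈ A - A always (from a - a). The set is symmetric: if d ∈ A - A then -d ∈ A - A.
Enumerate nonzero differences d = a - a' with a > a' (then include -d):
Positive differences: {1, 2, 4, 5, 6, 7, 9, 11, 12, 15, 16}
Full difference set: {0} ∪ (positive diffs) ∪ (negative diffs).
|A - A| = 1 + 2·11 = 23 (matches direct enumeration: 23).

|A - A| = 23


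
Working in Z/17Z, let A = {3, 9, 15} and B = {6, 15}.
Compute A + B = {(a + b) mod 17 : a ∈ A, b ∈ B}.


Work in Z/17Z: reduce every sum a + b modulo 17.
Enumerate all 6 pairs:
a = 3: 3+6=9, 3+15=1
a = 9: 9+6=15, 9+15=7
a = 15: 15+6=4, 15+15=13
Distinct residues collected: {1, 4, 7, 9, 13, 15}
|A + B| = 6 (out of 17 total residues).

A + B = {1, 4, 7, 9, 13, 15}


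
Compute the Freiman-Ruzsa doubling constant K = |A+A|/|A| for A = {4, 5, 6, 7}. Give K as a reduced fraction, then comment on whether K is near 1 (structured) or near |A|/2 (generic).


|A| = 4.
Compute A + A by enumerating all 16 pairs.
A + A = {8, 9, 10, 11, 12, 13, 14}, so |A + A| = 7.
K = |A + A| / |A| = 7/4 (already in lowest terms) ≈ 1.7500.
Reference: AP of size 4 gives K = 7/4 ≈ 1.7500; a fully generic set of size 4 gives K ≈ 2.5000.

|A| = 4, |A + A| = 7, K = 7/4.


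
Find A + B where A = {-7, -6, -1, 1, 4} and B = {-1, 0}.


A + B = {a + b : a ∈ A, b ∈ B}.
Enumerate all |A|·|B| = 5·2 = 10 pairs (a, b) and collect distinct sums.
a = -7: -7+-1=-8, -7+0=-7
a = -6: -6+-1=-7, -6+0=-6
a = -1: -1+-1=-2, -1+0=-1
a = 1: 1+-1=0, 1+0=1
a = 4: 4+-1=3, 4+0=4
Collecting distinct sums: A + B = {-8, -7, -6, -2, -1, 0, 1, 3, 4}
|A + B| = 9

A + B = {-8, -7, -6, -2, -1, 0, 1, 3, 4}


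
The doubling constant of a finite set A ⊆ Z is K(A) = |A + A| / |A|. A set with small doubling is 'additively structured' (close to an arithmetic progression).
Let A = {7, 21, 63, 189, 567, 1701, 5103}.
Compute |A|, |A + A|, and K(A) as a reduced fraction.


|A| = 7.
Compute A + A by enumerating all 49 pairs.
A + A = {14, 28, 42, 70, 84, 126, 196, 210, 252, 378, 574, 588, 630, 756, 1134, 1708, 1722, 1764, 1890, 2268, 3402, 5110, 5124, 5166, 5292, 5670, 6804, 10206}, so |A + A| = 28.
K = |A + A| / |A| = 28/7 = 4/1 ≈ 4.0000.
Reference: AP of size 7 gives K = 13/7 ≈ 1.8571; a fully generic set of size 7 gives K ≈ 4.0000.

|A| = 7, |A + A| = 28, K = 28/7 = 4/1.


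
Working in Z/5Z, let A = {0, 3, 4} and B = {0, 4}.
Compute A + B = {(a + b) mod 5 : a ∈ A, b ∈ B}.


Work in Z/5Z: reduce every sum a + b modulo 5.
Enumerate all 6 pairs:
a = 0: 0+0=0, 0+4=4
a = 3: 3+0=3, 3+4=2
a = 4: 4+0=4, 4+4=3
Distinct residues collected: {0, 2, 3, 4}
|A + B| = 4 (out of 5 total residues).

A + B = {0, 2, 3, 4}


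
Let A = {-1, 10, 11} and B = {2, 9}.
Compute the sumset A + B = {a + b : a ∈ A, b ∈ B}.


A + B = {a + b : a ∈ A, b ∈ B}.
Enumerate all |A|·|B| = 3·2 = 6 pairs (a, b) and collect distinct sums.
a = -1: -1+2=1, -1+9=8
a = 10: 10+2=12, 10+9=19
a = 11: 11+2=13, 11+9=20
Collecting distinct sums: A + B = {1, 8, 12, 13, 19, 20}
|A + B| = 6

A + B = {1, 8, 12, 13, 19, 20}


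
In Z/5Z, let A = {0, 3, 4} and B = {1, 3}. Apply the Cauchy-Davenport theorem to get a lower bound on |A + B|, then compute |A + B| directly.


Cauchy-Davenport: |A + B| ≥ min(p, |A| + |B| - 1) for A, B nonempty in Z/pZ.
|A| = 3, |B| = 2, p = 5.
CD lower bound = min(5, 3 + 2 - 1) = min(5, 4) = 4.
Compute A + B mod 5 directly:
a = 0: 0+1=1, 0+3=3
a = 3: 3+1=4, 3+3=1
a = 4: 4+1=0, 4+3=2
A + B = {0, 1, 2, 3, 4}, so |A + B| = 5.
Verify: 5 ≥ 4? Yes ✓.

CD lower bound = 4, actual |A + B| = 5.


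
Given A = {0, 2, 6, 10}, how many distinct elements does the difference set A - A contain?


A - A = {a - a' : a, a' ∈ A}; |A| = 4.
Bounds: 2|A|-1 ≤ |A - A| ≤ |A|² - |A| + 1, i.e. 7 ≤ |A - A| ≤ 13.
Note: 0 ∈ A - A always (from a - a). The set is symmetric: if d ∈ A - A then -d ∈ A - A.
Enumerate nonzero differences d = a - a' with a > a' (then include -d):
Positive differences: {2, 4, 6, 8, 10}
Full difference set: {0} ∪ (positive diffs) ∪ (negative diffs).
|A - A| = 1 + 2·5 = 11 (matches direct enumeration: 11).

|A - A| = 11


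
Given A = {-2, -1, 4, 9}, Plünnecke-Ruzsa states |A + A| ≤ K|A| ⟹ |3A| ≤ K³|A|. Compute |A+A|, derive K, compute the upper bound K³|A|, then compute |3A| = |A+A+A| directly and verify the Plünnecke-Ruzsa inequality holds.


|A| = 4.
Step 1: Compute A + A by enumerating all 16 pairs.
A + A = {-4, -3, -2, 2, 3, 7, 8, 13, 18}, so |A + A| = 9.
Step 2: Doubling constant K = |A + A|/|A| = 9/4 = 9/4 ≈ 2.2500.
Step 3: Plünnecke-Ruzsa gives |3A| ≤ K³·|A| = (2.2500)³ · 4 ≈ 45.5625.
Step 4: Compute 3A = A + A + A directly by enumerating all triples (a,b,c) ∈ A³; |3A| = 16.
Step 5: Check 16 ≤ 45.5625? Yes ✓.

K = 9/4, Plünnecke-Ruzsa bound K³|A| ≈ 45.5625, |3A| = 16, inequality holds.


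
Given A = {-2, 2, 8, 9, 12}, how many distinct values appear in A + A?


A + A = {a + a' : a, a' ∈ A}; |A| = 5.
General bounds: 2|A| - 1 ≤ |A + A| ≤ |A|(|A|+1)/2, i.e. 9 ≤ |A + A| ≤ 15.
Lower bound 2|A|-1 is attained iff A is an arithmetic progression.
Enumerate sums a + a' for a ≤ a' (symmetric, so this suffices):
a = -2: -2+-2=-4, -2+2=0, -2+8=6, -2+9=7, -2+12=10
a = 2: 2+2=4, 2+8=10, 2+9=11, 2+12=14
a = 8: 8+8=16, 8+9=17, 8+12=20
a = 9: 9+9=18, 9+12=21
a = 12: 12+12=24
Distinct sums: {-4, 0, 4, 6, 7, 10, 11, 14, 16, 17, 18, 20, 21, 24}
|A + A| = 14

|A + A| = 14


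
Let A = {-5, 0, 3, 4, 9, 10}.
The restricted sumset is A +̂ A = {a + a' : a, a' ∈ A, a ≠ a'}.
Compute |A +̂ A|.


Restricted sumset: A +̂ A = {a + a' : a ∈ A, a' ∈ A, a ≠ a'}.
Equivalently, take A + A and drop any sum 2a that is achievable ONLY as a + a for a ∈ A (i.e. sums representable only with equal summands).
Enumerate pairs (a, a') with a < a' (symmetric, so each unordered pair gives one sum; this covers all a ≠ a'):
  -5 + 0 = -5
  -5 + 3 = -2
  -5 + 4 = -1
  -5 + 9 = 4
  -5 + 10 = 5
  0 + 3 = 3
  0 + 4 = 4
  0 + 9 = 9
  0 + 10 = 10
  3 + 4 = 7
  3 + 9 = 12
  3 + 10 = 13
  4 + 9 = 13
  4 + 10 = 14
  9 + 10 = 19
Collected distinct sums: {-5, -2, -1, 3, 4, 5, 7, 9, 10, 12, 13, 14, 19}
|A +̂ A| = 13
(Reference bound: |A +̂ A| ≥ 2|A| - 3 for |A| ≥ 2, with |A| = 6 giving ≥ 9.)

|A +̂ A| = 13


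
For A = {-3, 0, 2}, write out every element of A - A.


A - A = {a - a' : a, a' ∈ A}.
Compute a - a' for each ordered pair (a, a'):
a = -3: -3--3=0, -3-0=-3, -3-2=-5
a = 0: 0--3=3, 0-0=0, 0-2=-2
a = 2: 2--3=5, 2-0=2, 2-2=0
Collecting distinct values (and noting 0 appears from a-a):
A - A = {-5, -3, -2, 0, 2, 3, 5}
|A - A| = 7

A - A = {-5, -3, -2, 0, 2, 3, 5}


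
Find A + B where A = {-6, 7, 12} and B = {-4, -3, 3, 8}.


A + B = {a + b : a ∈ A, b ∈ B}.
Enumerate all |A|·|B| = 3·4 = 12 pairs (a, b) and collect distinct sums.
a = -6: -6+-4=-10, -6+-3=-9, -6+3=-3, -6+8=2
a = 7: 7+-4=3, 7+-3=4, 7+3=10, 7+8=15
a = 12: 12+-4=8, 12+-3=9, 12+3=15, 12+8=20
Collecting distinct sums: A + B = {-10, -9, -3, 2, 3, 4, 8, 9, 10, 15, 20}
|A + B| = 11

A + B = {-10, -9, -3, 2, 3, 4, 8, 9, 10, 15, 20}


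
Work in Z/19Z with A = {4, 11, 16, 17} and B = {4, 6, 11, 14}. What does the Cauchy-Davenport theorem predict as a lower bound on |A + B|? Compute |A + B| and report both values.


Cauchy-Davenport: |A + B| ≥ min(p, |A| + |B| - 1) for A, B nonempty in Z/pZ.
|A| = 4, |B| = 4, p = 19.
CD lower bound = min(19, 4 + 4 - 1) = min(19, 7) = 7.
Compute A + B mod 19 directly:
a = 4: 4+4=8, 4+6=10, 4+11=15, 4+14=18
a = 11: 11+4=15, 11+6=17, 11+11=3, 11+14=6
a = 16: 16+4=1, 16+6=3, 16+11=8, 16+14=11
a = 17: 17+4=2, 17+6=4, 17+11=9, 17+14=12
A + B = {1, 2, 3, 4, 6, 8, 9, 10, 11, 12, 15, 17, 18}, so |A + B| = 13.
Verify: 13 ≥ 7? Yes ✓.

CD lower bound = 7, actual |A + B| = 13.


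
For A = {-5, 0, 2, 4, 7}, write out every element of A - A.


A - A = {a - a' : a, a' ∈ A}.
Compute a - a' for each ordered pair (a, a'):
a = -5: -5--5=0, -5-0=-5, -5-2=-7, -5-4=-9, -5-7=-12
a = 0: 0--5=5, 0-0=0, 0-2=-2, 0-4=-4, 0-7=-7
a = 2: 2--5=7, 2-0=2, 2-2=0, 2-4=-2, 2-7=-5
a = 4: 4--5=9, 4-0=4, 4-2=2, 4-4=0, 4-7=-3
a = 7: 7--5=12, 7-0=7, 7-2=5, 7-4=3, 7-7=0
Collecting distinct values (and noting 0 appears from a-a):
A - A = {-12, -9, -7, -5, -4, -3, -2, 0, 2, 3, 4, 5, 7, 9, 12}
|A - A| = 15

A - A = {-12, -9, -7, -5, -4, -3, -2, 0, 2, 3, 4, 5, 7, 9, 12}


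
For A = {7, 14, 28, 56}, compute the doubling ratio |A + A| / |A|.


|A| = 4.
Compute A + A by enumerating all 16 pairs.
A + A = {14, 21, 28, 35, 42, 56, 63, 70, 84, 112}, so |A + A| = 10.
K = |A + A| / |A| = 10/4 = 5/2 ≈ 2.5000.
Reference: AP of size 4 gives K = 7/4 ≈ 1.7500; a fully generic set of size 4 gives K ≈ 2.5000.

|A| = 4, |A + A| = 10, K = 10/4 = 5/2.


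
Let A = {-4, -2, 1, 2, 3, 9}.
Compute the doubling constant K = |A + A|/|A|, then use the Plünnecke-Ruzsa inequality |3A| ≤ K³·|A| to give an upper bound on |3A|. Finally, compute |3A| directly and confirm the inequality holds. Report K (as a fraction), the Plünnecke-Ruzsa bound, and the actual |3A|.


|A| = 6.
Step 1: Compute A + A by enumerating all 36 pairs.
A + A = {-8, -6, -4, -3, -2, -1, 0, 1, 2, 3, 4, 5, 6, 7, 10, 11, 12, 18}, so |A + A| = 18.
Step 2: Doubling constant K = |A + A|/|A| = 18/6 = 18/6 ≈ 3.0000.
Step 3: Plünnecke-Ruzsa gives |3A| ≤ K³·|A| = (3.0000)³ · 6 ≈ 162.0000.
Step 4: Compute 3A = A + A + A directly by enumerating all triples (a,b,c) ∈ A³; |3A| = 31.
Step 5: Check 31 ≤ 162.0000? Yes ✓.

K = 18/6, Plünnecke-Ruzsa bound K³|A| ≈ 162.0000, |3A| = 31, inequality holds.
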